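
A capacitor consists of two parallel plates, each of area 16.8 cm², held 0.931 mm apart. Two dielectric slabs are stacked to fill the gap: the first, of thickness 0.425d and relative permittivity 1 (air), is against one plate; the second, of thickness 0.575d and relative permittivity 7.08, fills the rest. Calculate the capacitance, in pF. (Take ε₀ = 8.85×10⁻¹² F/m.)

31.5 pF

A = 16.8 cm² = 1.68×10⁻³ m².
Stacked slabs ⇒ two capacitors in series, each with the full plate area.
C₁ = κ₁ε₀A/d₁ = 1.00 × 8.85×10⁻¹² × 1.68×10⁻³ / 3.96×10⁻⁴ = 3.76×10⁻¹¹ F.
C₂ = κ₂ε₀A/d₂ = 7.08 × 8.85×10⁻¹² × 1.68×10⁻³ / 5.35×10⁻⁴ = 1.97×10⁻¹⁰ F.
C = (1/C₁ + 1/C₂)⁻¹ = 3.15×10⁻¹¹ F.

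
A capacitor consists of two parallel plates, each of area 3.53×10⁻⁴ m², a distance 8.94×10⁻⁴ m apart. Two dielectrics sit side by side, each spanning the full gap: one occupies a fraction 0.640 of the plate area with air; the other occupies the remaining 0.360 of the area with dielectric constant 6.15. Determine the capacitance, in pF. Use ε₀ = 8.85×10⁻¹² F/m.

C ≈ 9.97 pF

Side-by-side slabs ⇒ two capacitors in parallel, each spanning the full gap.
C₁ = κ₁ε₀A₁/d = 1.00 × 8.85×10⁻¹² × 2.26×10⁻⁴ / 8.94×10⁻⁴ = 2.24×10⁻¹² F.
C₂ = κ₂ε₀A₂/d = 6.15 × 8.85×10⁻¹² × 1.27×10⁻⁴ / 8.94×10⁻⁴ = 7.74×10⁻¹² F.
C = C₁ + C₂ = 9.97×10⁻¹² F.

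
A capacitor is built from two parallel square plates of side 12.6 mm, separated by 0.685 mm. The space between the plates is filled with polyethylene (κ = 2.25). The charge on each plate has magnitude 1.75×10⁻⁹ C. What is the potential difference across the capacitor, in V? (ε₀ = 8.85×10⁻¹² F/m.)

A = (12.6 mm)² = 1.59×10⁻⁴ m².
C = κε₀A/d = 2.25 × 8.85×10⁻¹² × 1.59×10⁻⁴ / 6.85×10⁻⁴ = 4.62×10⁻¹² F.
V = Q/C = 1.75×10⁻⁹ / 4.62×10⁻¹² = 3.79×10² V.

V ≈ 379 V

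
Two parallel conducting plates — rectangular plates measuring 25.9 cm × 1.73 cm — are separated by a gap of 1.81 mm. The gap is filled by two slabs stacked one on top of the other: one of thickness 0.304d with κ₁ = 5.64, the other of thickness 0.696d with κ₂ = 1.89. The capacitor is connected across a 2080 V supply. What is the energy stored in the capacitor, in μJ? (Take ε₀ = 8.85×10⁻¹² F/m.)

A = 25.9 × 1.73 cm² = 4.48×10⁻³ m².
Stacked slabs ⇒ two capacitors in series, each with the full plate area.
C₁ = κ₁ε₀A/d₁ = 5.64 × 8.85×10⁻¹² × 4.48×10⁻³ / 5.50×10⁻⁴ = 4.06×10⁻¹⁰ F.
C₂ = κ₂ε₀A/d₂ = 1.89 × 8.85×10⁻¹² × 4.48×10⁻³ / 1.26×10⁻³ = 5.95×10⁻¹¹ F.
C = (1/C₁ + 1/C₂)⁻¹ = 5.19×10⁻¹¹ F.
U = ½CV² = ½ × 5.19×10⁻¹¹ × (2080)² = 1.12×10⁻⁴ J.

112 μJ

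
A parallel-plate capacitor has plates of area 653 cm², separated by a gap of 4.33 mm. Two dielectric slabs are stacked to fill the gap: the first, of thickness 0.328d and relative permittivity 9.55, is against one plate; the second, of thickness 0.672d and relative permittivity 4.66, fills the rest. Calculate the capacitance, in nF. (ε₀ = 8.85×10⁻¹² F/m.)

A = 653 cm² = 6.53×10⁻² m².
Stacked slabs ⇒ two capacitors in series, each with the full plate area.
C₁ = κ₁ε₀A/d₁ = 9.55 × 8.85×10⁻¹² × 6.53×10⁻² / 1.42×10⁻³ = 3.89×10⁻⁹ F.
C₂ = κ₂ε₀A/d₂ = 4.66 × 8.85×10⁻¹² × 6.53×10⁻² / 2.91×10⁻³ = 9.26×10⁻¹⁰ F.
C = (1/C₁ + 1/C₂)⁻¹ = 7.47×10⁻¹⁰ F.

C ≈ 0.747 nF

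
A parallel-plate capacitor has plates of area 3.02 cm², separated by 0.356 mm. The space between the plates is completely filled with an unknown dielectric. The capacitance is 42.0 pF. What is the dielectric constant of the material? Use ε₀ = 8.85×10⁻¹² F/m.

A = 3.02 cm² = 3.02×10⁻⁴ m².
κ = Cd/(ε₀A) = 4.20×10⁻¹¹ × 3.56×10⁻⁴ / (8.85×10⁻¹² × 3.02×10⁻⁴) = 5.59.

κ ≈ 5.59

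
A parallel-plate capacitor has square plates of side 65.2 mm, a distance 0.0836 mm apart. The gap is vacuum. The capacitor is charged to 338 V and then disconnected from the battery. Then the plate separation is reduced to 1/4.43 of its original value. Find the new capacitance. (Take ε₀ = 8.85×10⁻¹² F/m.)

A = (65.2 mm)² = 4.25×10⁻³ m².
Initially C₁ = ε₀A/d = 8.85×10⁻¹² × 4.25×10⁻³ / 8.36×10⁻⁵ = 4.50×10⁻¹⁰ F.
C = ε₀A/d scales as 1/d, so C₂/C₁ = d₁/d₂ = 4.43.
C₂ = 4.43 × 4.50×10⁻¹⁰ = 1.99×10⁻⁹ F.

1.99 nF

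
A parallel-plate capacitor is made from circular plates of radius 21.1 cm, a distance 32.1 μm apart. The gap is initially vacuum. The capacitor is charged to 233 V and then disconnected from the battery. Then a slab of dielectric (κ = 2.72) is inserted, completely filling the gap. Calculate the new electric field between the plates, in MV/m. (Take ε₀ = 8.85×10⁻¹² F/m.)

A = π(21.1 cm)² = 0.140 m².
Initially C₁ = ε₀A/d = 8.85×10⁻¹² × 0.140 / 3.21×10⁻⁵ = 3.86×10⁻⁸ F.
E₁ = 7.26×10⁶ V/m.
Isolated ⇒ Q is held fixed. V₂ = Q/C₂ = V₁/2.72; E = V/d, so E₂/E₁ = (V₂/V₁)(d₁/d₂) = 0.368.
E₂ = 0.368 × 7.26×10⁶ = 2.67×10⁶ V/m.

E ≈ 2.67 MV/m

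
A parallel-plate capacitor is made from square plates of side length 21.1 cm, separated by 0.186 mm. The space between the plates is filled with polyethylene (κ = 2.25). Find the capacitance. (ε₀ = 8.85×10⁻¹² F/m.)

C ≈ 4.77 nF

A = (21.1 cm)² = 4.45×10⁻² m².
C = κε₀A/d = 2.25 × 8.85×10⁻¹² × 4.45×10⁻² / 1.86×10⁻⁴ = 4.77×10⁻⁹ F.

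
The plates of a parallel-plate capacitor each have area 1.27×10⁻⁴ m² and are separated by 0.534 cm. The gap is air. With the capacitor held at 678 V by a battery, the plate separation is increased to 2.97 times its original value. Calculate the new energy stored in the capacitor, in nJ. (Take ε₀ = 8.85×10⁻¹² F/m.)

Initially C₁ = ε₀A/d = 8.85×10⁻¹² × 1.27×10⁻⁴ / 5.34×10⁻³ = 2.10×10⁻¹³ F.
U₁ = 4.84×10⁻⁸ J.
Battery connected ⇒ V is held fixed. C₂ = 0.337 C₁ and U = ½CV², so U₂/U₁ = C₂/C₁ = 0.337.
U₂ = 0.337 × 4.84×10⁻⁸ = 1.63×10⁻⁸ J.

U ≈ 16.3 nJ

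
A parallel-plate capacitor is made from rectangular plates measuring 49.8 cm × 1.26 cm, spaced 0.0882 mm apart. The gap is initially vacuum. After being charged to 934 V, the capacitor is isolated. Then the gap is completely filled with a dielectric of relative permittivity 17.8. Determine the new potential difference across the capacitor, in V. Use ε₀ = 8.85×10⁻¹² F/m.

A = 49.8 × 1.26 cm² = 6.27×10⁻³ m².
Initially C₁ = ε₀A/d = 8.85×10⁻¹² × 6.27×10⁻³ / 8.82×10⁻⁵ = 6.30×10⁻¹⁰ F.
V₁ = 9.34×10² V.
Isolated ⇒ Q is held fixed. C₂ = 17.8 C₁ and V = Q/C, so V₂/V₁ = C₁/C₂ = 0.0562.
V₂ = 0.0562 × 9.34×10² = 52.5 V.

52.5 V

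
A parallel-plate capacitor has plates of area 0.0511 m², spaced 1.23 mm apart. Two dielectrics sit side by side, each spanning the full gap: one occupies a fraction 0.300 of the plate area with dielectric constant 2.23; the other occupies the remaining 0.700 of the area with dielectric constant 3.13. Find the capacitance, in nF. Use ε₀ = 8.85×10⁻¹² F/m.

1.05 nF

Side-by-side slabs ⇒ two capacitors in parallel, each spanning the full gap.
C₁ = κ₁ε₀A₁/d = 2.23 × 8.85×10⁻¹² × 1.53×10⁻² / 1.23×10⁻³ = 2.46×10⁻¹⁰ F.
C₂ = κ₂ε₀A₂/d = 3.13 × 8.85×10⁻¹² × 3.58×10⁻² / 1.23×10⁻³ = 8.06×10⁻¹⁰ F.
C = C₁ + C₂ = 1.05×10⁻⁹ F.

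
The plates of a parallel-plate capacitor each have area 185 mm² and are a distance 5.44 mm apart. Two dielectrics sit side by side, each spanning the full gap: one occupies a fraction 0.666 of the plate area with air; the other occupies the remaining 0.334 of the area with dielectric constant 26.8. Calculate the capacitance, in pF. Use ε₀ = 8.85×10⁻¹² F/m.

A = 185 mm² = 1.85×10⁻⁴ m².
Side-by-side slabs ⇒ two capacitors in parallel, each spanning the full gap.
C₁ = κ₁ε₀A₁/d = 1.00 × 8.85×10⁻¹² × 1.23×10⁻⁴ / 5.44×10⁻³ = 2.00×10⁻¹³ F.
C₂ = κ₂ε₀A₂/d = 26.8 × 8.85×10⁻¹² × 6.18×10⁻⁵ / 5.44×10⁻³ = 2.69×10⁻¹² F.
C = C₁ + C₂ = 2.89×10⁻¹² F.

C ≈ 2.89 pF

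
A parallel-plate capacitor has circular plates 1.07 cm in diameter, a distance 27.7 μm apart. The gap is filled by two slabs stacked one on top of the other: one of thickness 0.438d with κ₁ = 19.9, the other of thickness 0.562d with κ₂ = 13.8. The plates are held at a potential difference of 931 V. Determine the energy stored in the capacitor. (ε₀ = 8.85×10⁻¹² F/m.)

A = π(1.07/2 cm)² = 8.99×10⁻⁵ m².
Stacked slabs ⇒ two capacitors in series, each with the full plate area.
C₁ = κ₁ε₀A/d₁ = 19.9 × 8.85×10⁻¹² × 8.99×10⁻⁵ / 1.21×10⁻⁵ = 1.31×10⁻⁹ F.
C₂ = κ₂ε₀A/d₂ = 13.8 × 8.85×10⁻¹² × 8.99×10⁻⁵ / 1.56×10⁻⁵ = 7.05×10⁻¹⁰ F.
C = (1/C₁ + 1/C₂)⁻¹ = 4.58×10⁻¹⁰ F.
U = ½CV² = ½ × 4.58×10⁻¹⁰ × (931)² = 1.98×10⁻⁴ J.

U ≈ 198 μJ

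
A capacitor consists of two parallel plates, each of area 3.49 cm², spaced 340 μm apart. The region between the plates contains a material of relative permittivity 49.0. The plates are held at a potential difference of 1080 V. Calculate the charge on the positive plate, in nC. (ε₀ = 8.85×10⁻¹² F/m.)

Q ≈ 481 nC

A = 3.49 cm² = 3.49×10⁻⁴ m².
C = κε₀A/d = 49.0 × 8.85×10⁻¹² × 3.49×10⁻⁴ / 3.40×10⁻⁴ = 4.45×10⁻¹⁰ F.
Q = CV = 4.45×10⁻¹⁰ × 1080 = 4.81×10⁻⁷ C.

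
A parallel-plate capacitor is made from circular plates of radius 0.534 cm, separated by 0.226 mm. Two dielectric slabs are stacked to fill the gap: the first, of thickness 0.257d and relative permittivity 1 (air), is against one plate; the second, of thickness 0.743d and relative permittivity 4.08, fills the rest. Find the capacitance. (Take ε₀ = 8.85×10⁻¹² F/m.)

A = π(0.534 cm)² = 8.96×10⁻⁵ m².
Stacked slabs ⇒ two capacitors in series, each with the full plate area.
C₁ = κ₁ε₀A/d₁ = 1.00 × 8.85×10⁻¹² × 8.96×10⁻⁵ / 5.81×10⁻⁵ = 1.37×10⁻¹¹ F.
C₂ = κ₂ε₀A/d₂ = 4.08 × 8.85×10⁻¹² × 8.96×10⁻⁵ / 1.68×10⁻⁴ = 1.93×10⁻¹¹ F.
C = (1/C₁ + 1/C₂)⁻¹ = 7.99×10⁻¹² F.

7.99 pF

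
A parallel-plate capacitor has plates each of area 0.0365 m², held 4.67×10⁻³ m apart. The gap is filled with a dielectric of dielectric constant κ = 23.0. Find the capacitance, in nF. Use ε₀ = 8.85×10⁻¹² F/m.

1.59 nF

C = κε₀A/d = 23.0 × 8.85×10⁻¹² × 3.65×10⁻² / 4.67×10⁻³ = 1.59×10⁻⁹ F.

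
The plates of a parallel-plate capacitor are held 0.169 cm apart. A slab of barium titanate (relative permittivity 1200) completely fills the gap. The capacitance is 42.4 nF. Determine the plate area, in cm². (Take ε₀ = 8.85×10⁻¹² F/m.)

67.5 cm²

A = Cd/(κε₀) = 4.24×10⁻⁸ × 1.69×10⁻³ / (1200 × 8.85×10⁻¹²) = 6.75×10⁻³ m².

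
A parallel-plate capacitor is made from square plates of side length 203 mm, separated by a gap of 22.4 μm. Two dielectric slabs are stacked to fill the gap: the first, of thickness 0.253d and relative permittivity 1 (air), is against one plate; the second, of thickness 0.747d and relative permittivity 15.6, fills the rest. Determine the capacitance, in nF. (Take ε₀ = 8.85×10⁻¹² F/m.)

A = (203 mm)² = 4.12×10⁻² m².
Stacked slabs ⇒ two capacitors in series, each with the full plate area.
C₁ = κ₁ε₀A/d₁ = 1.00 × 8.85×10⁻¹² × 4.12×10⁻² / 5.67×10⁻⁶ = 6.44×10⁻⁸ F.
C₂ = κ₂ε₀A/d₂ = 15.6 × 8.85×10⁻¹² × 4.12×10⁻² / 1.67×10⁻⁵ = 3.40×10⁻⁷ F.
C = (1/C₁ + 1/C₂)⁻¹ = 5.41×10⁻⁸ F.

54.1 nF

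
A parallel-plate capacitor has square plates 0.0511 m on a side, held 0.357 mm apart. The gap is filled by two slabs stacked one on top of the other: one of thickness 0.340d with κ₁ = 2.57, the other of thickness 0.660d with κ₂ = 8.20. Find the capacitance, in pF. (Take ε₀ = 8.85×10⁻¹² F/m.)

A = (0.0511 m)² = 2.61×10⁻³ m².
Stacked slabs ⇒ two capacitors in series, each with the full plate area.
C₁ = κ₁ε₀A/d₁ = 2.57 × 8.85×10⁻¹² × 2.61×10⁻³ / 1.21×10⁻⁴ = 4.89×10⁻¹⁰ F.
C₂ = κ₂ε₀A/d₂ = 8.20 × 8.85×10⁻¹² × 2.61×10⁻³ / 2.36×10⁻⁴ = 8.04×10⁻¹⁰ F.
C = (1/C₁ + 1/C₂)⁻¹ = 3.04×10⁻¹⁰ F.

C ≈ 304 pF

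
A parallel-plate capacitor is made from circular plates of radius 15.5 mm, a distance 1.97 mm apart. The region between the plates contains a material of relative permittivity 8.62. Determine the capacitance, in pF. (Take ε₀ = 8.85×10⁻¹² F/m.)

C ≈ 29.2 pF

A = π(15.5 mm)² = 7.55×10⁻⁴ m².
C = κε₀A/d = 8.62 × 8.85×10⁻¹² × 7.55×10⁻⁴ / 1.97×10⁻³ = 2.92×10⁻¹¹ F.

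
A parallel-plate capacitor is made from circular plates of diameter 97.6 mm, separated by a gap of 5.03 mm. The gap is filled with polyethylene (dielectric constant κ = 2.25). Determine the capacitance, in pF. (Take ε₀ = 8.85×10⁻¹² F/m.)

C ≈ 29.6 pF

A = π(97.6/2 mm)² = 7.48×10⁻³ m².
C = κε₀A/d = 2.25 × 8.85×10⁻¹² × 7.48×10⁻³ / 5.03×10⁻³ = 2.96×10⁻¹¹ F.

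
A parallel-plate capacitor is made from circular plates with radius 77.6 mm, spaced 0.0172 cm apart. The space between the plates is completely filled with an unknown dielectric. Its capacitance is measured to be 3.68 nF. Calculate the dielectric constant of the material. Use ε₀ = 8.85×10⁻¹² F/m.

3.78

A = π(77.6 mm)² = 1.89×10⁻² m².
κ = Cd/(ε₀A) = 3.68×10⁻⁹ × 1.72×10⁻⁴ / (8.85×10⁻¹² × 1.89×10⁻²) = 3.78.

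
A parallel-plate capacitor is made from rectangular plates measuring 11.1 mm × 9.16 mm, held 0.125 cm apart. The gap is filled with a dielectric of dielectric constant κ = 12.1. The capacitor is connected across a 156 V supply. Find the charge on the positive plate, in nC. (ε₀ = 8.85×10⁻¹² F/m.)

A = 11.1 × 9.16 mm² = 1.02×10⁻⁴ m².
C = κε₀A/d = 12.1 × 8.85×10⁻¹² × 1.02×10⁻⁴ / 1.25×10⁻³ = 8.71×10⁻¹² F.
Q = CV = 8.71×10⁻¹² × 156 = 1.36×10⁻⁹ C.

1.36 nC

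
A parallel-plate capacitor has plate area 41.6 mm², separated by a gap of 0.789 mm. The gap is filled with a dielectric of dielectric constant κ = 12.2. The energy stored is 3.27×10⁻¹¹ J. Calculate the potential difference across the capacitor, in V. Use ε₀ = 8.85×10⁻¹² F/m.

3.39 V

A = 41.6 mm² = 4.16×10⁻⁵ m².
C = κε₀A/d = 12.2 × 8.85×10⁻¹² × 4.16×10⁻⁵ / 7.89×10⁻⁴ = 5.69×10⁻¹² F.
V = √(2U/C) = √(2 × 3.27×10⁻¹¹ / 5.69×10⁻¹²) = 3.39 V.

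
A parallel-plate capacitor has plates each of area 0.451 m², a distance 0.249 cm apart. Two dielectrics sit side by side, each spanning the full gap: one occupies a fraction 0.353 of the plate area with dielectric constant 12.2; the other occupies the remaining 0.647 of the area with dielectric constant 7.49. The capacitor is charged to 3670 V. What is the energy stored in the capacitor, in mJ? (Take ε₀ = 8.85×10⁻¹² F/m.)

U ≈ 98.8 mJ

Side-by-side slabs ⇒ two capacitors in parallel, each spanning the full gap.
C₁ = κ₁ε₀A₁/d = 12.2 × 8.85×10⁻¹² × 0.159 / 2.49×10⁻³ = 6.90×10⁻⁹ F.
C₂ = κ₂ε₀A₂/d = 7.49 × 8.85×10⁻¹² × 0.292 / 2.49×10⁻³ = 7.77×10⁻⁹ F.
C = C₁ + C₂ = 1.47×10⁻⁸ F.
U = ½CV² = ½ × 1.47×10⁻⁸ × (3670)² = 9.88×10⁻² J.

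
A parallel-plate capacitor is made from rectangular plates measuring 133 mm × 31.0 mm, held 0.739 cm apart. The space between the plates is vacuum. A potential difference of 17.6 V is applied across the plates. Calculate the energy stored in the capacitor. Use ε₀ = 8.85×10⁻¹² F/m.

U ≈ 0.765 nJ

A = 133 × 31.0 mm² = 4.12×10⁻³ m².
C = ε₀A/d = 8.85×10⁻¹² × 4.12×10⁻³ / 7.39×10⁻³ = 4.94×10⁻¹² F.
U = ½CV² = ½ × 4.94×10⁻¹² × (17.6)² = 7.65×10⁻¹⁰ J.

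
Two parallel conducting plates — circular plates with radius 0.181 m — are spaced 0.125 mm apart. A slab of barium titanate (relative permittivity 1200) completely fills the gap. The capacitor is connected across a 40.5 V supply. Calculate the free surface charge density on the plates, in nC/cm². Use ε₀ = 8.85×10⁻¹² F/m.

A = π(0.181 m)² = 0.103 m².
C = κε₀A/d = 1200 × 8.85×10⁻¹² × 0.103 / 1.25×10⁻⁴ = 8.74×10⁻⁶ F.
σ = Q/A = CV/A = 8.74×10⁻⁶ × 40.5 / 0.103 = 3.44×10⁻³ C/m².

σ ≈ 344 nC/cm²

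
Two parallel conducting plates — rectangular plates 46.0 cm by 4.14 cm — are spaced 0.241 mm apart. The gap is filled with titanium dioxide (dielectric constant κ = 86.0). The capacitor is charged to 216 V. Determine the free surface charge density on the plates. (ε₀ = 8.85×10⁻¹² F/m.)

A = 46.0 × 4.14 cm² = 1.90×10⁻² m².
C = κε₀A/d = 86.0 × 8.85×10⁻¹² × 1.90×10⁻² / 2.41×10⁻⁴ = 6.01×10⁻⁸ F.
σ = Q/A = CV/A = 6.01×10⁻⁸ × 216 / 1.90×10⁻² = 6.82×10⁻⁴ C/m².

σ ≈ 68.2 nC/cm²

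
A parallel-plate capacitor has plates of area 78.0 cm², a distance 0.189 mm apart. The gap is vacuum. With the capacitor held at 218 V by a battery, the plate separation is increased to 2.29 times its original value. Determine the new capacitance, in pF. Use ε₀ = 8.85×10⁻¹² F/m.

159 pF

A = 78.0 cm² = 7.80×10⁻³ m².
Initially C₁ = ε₀A/d = 8.85×10⁻¹² × 7.80×10⁻³ / 1.89×10⁻⁴ = 3.65×10⁻¹⁰ F.
C = ε₀A/d scales as 1/d, so C₂/C₁ = d₁/d₂ = 1/2.29 = 0.437.
C₂ = 0.437 × 3.65×10⁻¹⁰ = 1.59×10⁻¹⁰ F.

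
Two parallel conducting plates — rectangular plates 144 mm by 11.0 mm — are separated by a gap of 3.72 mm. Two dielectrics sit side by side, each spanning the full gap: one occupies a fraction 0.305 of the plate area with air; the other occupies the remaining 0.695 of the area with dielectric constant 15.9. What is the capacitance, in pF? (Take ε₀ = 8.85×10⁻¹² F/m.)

C ≈ 42.8 pF

A = 144 × 11.0 mm² = 1.58×10⁻³ m².
Side-by-side slabs ⇒ two capacitors in parallel, each spanning the full gap.
C₁ = κ₁ε₀A₁/d = 1.00 × 8.85×10⁻¹² × 4.83×10⁻⁴ / 3.72×10⁻³ = 1.15×10⁻¹² F.
C₂ = κ₂ε₀A₂/d = 15.9 × 8.85×10⁻¹² × 1.10×10⁻³ / 3.72×10⁻³ = 4.16×10⁻¹¹ F.
C = C₁ + C₂ = 4.28×10⁻¹¹ F.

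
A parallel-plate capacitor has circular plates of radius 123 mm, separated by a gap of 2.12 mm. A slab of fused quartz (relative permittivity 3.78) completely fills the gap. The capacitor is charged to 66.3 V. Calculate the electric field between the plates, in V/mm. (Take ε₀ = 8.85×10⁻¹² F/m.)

E ≈ 31.3 V/mm

E = V/d = 66.3 / 2.12×10⁻³ = 3.13×10⁴ V/m.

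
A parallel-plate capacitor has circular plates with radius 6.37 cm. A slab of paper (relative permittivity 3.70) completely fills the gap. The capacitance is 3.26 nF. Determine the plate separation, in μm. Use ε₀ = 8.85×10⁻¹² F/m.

A = π(6.37 cm)² = 1.27×10⁻² m².
d = κε₀A/C = 3.70 × 8.85×10⁻¹² × 1.27×10⁻² / 3.26×10⁻⁹ = 1.28×10⁻⁴ m.

d ≈ 128 μm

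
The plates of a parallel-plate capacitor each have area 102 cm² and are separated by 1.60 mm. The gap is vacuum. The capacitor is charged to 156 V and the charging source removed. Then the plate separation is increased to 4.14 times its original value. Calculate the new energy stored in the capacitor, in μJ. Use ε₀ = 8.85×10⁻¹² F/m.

2.84 μJ

A = 102 cm² = 1.02×10⁻² m².
Initially C₁ = ε₀A/d = 8.85×10⁻¹² × 1.02×10⁻² / 1.60×10⁻³ = 5.64×10⁻¹¹ F.
U₁ = 6.87×10⁻⁷ J.
Isolated ⇒ Q is held fixed. C₂ = 0.242 C₁ and U = Q²/(2C), so U₂/U₁ = C₁/C₂ = 4.14.
U₂ = 4.14 × 6.87×10⁻⁷ = 2.84×10⁻⁶ J.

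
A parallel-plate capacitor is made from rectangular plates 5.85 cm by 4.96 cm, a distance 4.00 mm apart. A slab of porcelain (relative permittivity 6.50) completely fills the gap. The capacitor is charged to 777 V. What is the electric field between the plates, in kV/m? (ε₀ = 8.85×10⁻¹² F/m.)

E = V/d = 777 / 4.00×10⁻³ = 1.94×10⁵ V/m.

194 kV/m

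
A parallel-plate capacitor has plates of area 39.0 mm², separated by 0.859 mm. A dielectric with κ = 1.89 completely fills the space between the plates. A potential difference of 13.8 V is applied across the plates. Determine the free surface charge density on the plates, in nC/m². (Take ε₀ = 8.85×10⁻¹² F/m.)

σ ≈ 269 nC/m²

A = 39.0 mm² = 3.90×10⁻⁵ m².
C = κε₀A/d = 1.89 × 8.85×10⁻¹² × 3.90×10⁻⁵ / 8.59×10⁻⁴ = 7.59×10⁻¹³ F.
σ = Q/A = CV/A = 7.59×10⁻¹³ × 13.8 / 3.90×10⁻⁵ = 2.69×10⁻⁷ C/m².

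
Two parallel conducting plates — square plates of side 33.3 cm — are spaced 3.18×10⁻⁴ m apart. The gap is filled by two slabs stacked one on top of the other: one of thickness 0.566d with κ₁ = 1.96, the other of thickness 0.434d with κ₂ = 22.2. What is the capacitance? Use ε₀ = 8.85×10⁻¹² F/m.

A = (33.3 cm)² = 0.111 m².
Stacked slabs ⇒ two capacitors in series, each with the full plate area.
C₁ = κ₁ε₀A/d₁ = 1.96 × 8.85×10⁻¹² × 0.111 / 1.80×10⁻⁴ = 1.07×10⁻⁸ F.
C₂ = κ₂ε₀A/d₂ = 22.2 × 8.85×10⁻¹² × 0.111 / 1.38×10⁻⁴ = 1.58×10⁻⁷ F.
C = (1/C₁ + 1/C₂)⁻¹ = 1.00×10⁻⁸ F.

10.0 nF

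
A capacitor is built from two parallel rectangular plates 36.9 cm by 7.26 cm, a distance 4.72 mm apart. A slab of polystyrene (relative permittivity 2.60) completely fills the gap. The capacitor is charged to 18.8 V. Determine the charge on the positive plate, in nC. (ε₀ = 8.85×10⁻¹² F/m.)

A = 36.9 × 7.26 cm² = 2.68×10⁻² m².
C = κε₀A/d = 2.60 × 8.85×10⁻¹² × 2.68×10⁻² / 4.72×10⁻³ = 1.31×10⁻¹⁰ F.
Q = CV = 1.31×10⁻¹⁰ × 18.8 = 2.46×10⁻⁹ C.

2.46 nC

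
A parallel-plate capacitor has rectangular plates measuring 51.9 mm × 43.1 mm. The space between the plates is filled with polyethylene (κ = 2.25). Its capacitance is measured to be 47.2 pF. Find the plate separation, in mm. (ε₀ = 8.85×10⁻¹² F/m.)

A = 51.9 × 43.1 mm² = 2.24×10⁻³ m².
d = κε₀A/C = 2.25 × 8.85×10⁻¹² × 2.24×10⁻³ / 4.72×10⁻¹¹ = 9.44×10⁻⁴ m.

d ≈ 0.944 mm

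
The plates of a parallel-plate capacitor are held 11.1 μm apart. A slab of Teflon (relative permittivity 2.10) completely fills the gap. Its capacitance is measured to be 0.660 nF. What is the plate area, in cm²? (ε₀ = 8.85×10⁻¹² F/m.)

A ≈ 3.94 cm²

A = Cd/(κε₀) = 6.60×10⁻¹⁰ × 1.11×10⁻⁵ / (2.10 × 8.85×10⁻¹²) = 3.94×10⁻⁴ m².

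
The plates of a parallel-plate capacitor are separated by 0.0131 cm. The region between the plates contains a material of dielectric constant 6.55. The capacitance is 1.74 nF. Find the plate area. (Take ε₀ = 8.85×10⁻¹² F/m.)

A = Cd/(κε₀) = 1.74×10⁻⁹ × 1.31×10⁻⁴ / (6.55 × 8.85×10⁻¹²) = 3.93×10⁻³ m².

A ≈ 39.3 cm²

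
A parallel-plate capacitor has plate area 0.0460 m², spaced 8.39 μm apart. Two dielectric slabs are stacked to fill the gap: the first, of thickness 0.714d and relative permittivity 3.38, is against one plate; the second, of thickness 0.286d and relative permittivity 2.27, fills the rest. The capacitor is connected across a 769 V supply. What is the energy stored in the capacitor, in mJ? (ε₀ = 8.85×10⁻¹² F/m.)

Stacked slabs ⇒ two capacitors in series, each with the full plate area.
C₁ = κ₁ε₀A/d₁ = 3.38 × 8.85×10⁻¹² × 4.60×10⁻² / 5.99×10⁻⁶ = 2.30×10⁻⁷ F.
C₂ = κ₂ε₀A/d₂ = 2.27 × 8.85×10⁻¹² × 4.60×10⁻² / 2.40×10⁻⁶ = 3.85×10⁻⁷ F.
C = (1/C₁ + 1/C₂)⁻¹ = 1.44×10⁻⁷ F.
U = ½CV² = ½ × 1.44×10⁻⁷ × (769)² = 4.25×10⁻² J.

U ≈ 42.5 mJ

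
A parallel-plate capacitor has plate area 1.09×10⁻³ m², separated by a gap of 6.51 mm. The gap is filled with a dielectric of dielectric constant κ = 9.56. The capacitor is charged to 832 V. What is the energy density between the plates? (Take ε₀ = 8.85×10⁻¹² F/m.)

0.691 J/m³

E = V/d = 832 / 6.51×10⁻³ = 1.28×10⁵ V/m.
u = ½κε₀E² = ½ × 9.56 × 8.85×10⁻¹² × (1.28×10⁵)² = 0.691 J/m³.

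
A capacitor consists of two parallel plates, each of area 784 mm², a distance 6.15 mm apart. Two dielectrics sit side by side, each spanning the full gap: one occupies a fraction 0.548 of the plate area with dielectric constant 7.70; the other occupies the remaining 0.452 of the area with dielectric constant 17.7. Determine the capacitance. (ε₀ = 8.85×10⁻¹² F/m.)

C ≈ 13.8 pF

A = 784 mm² = 7.84×10⁻⁴ m².
Side-by-side slabs ⇒ two capacitors in parallel, each spanning the full gap.
C₁ = κ₁ε₀A₁/d = 7.70 × 8.85×10⁻¹² × 4.30×10⁻⁴ / 6.15×10⁻³ = 4.76×10⁻¹² F.
C₂ = κ₂ε₀A₂/d = 17.7 × 8.85×10⁻¹² × 3.54×10⁻⁴ / 6.15×10⁻³ = 9.03×10⁻¹² F.
C = C₁ + C₂ = 1.38×10⁻¹¹ F.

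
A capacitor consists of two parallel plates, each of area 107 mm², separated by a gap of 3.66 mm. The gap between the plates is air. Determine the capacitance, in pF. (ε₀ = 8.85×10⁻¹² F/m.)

C ≈ 0.259 pF

A = 107 mm² = 1.07×10⁻⁴ m².
C = ε₀A/d = 8.85×10⁻¹² × 1.07×10⁻⁴ / 3.66×10⁻³ = 2.59×10⁻¹³ F.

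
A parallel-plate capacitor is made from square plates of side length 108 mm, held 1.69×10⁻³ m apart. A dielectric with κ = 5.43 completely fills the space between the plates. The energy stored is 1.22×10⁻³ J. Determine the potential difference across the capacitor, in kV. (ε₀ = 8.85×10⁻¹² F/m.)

A = (108 mm)² = 1.17×10⁻² m².
C = κε₀A/d = 5.43 × 8.85×10⁻¹² × 1.17×10⁻² / 1.69×10⁻³ = 3.32×10⁻¹⁰ F.
V = √(2U/C) = √(2 × 1.22×10⁻³ / 3.32×10⁻¹⁰) = 2.71×10³ V.

V ≈ 2.71 kV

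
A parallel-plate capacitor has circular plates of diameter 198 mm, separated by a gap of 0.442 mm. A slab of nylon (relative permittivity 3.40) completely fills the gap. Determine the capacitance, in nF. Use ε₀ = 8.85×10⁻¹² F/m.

2.10 nF

A = π(198/2 mm)² = 3.08×10⁻² m².
C = κε₀A/d = 3.40 × 8.85×10⁻¹² × 3.08×10⁻² / 4.42×10⁻⁴ = 2.10×10⁻⁹ F.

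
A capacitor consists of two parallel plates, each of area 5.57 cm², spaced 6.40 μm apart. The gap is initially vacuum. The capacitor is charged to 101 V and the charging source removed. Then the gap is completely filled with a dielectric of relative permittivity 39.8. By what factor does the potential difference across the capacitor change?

Isolated ⇒ Q is held fixed.
C₂ = 39.8 C₁ and V = Q/C, so V₂/V₁ = C₁/C₂ = 0.0251.

V₂/V₁ ≈ 0.0251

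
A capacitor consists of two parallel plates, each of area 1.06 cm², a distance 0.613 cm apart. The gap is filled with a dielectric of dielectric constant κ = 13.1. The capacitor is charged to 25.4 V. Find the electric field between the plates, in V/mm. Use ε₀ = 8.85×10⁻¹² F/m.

E = V/d = 25.4 / 6.13×10⁻³ = 4.14×10³ V/m.

4.14 V/mm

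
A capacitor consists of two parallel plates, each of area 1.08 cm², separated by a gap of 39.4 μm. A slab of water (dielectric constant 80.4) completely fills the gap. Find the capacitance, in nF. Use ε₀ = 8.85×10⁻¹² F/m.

A = 1.08 cm² = 1.08×10⁻⁴ m².
C = κε₀A/d = 80.4 × 8.85×10⁻¹² × 1.08×10⁻⁴ / 3.94×10⁻⁵ = 1.95×10⁻⁹ F.

C ≈ 1.95 nF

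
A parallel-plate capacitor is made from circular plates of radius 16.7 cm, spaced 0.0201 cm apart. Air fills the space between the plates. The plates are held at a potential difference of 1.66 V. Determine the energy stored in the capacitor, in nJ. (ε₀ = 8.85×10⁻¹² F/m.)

A = π(16.7 cm)² = 8.76×10⁻² m².
C = ε₀A/d = 8.85×10⁻¹² × 8.76×10⁻² / 2.01×10⁻⁴ = 3.86×10⁻⁹ F.
U = ½CV² = ½ × 3.86×10⁻⁹ × (1.66)² = 5.32×10⁻⁹ J.

U ≈ 5.32 nJ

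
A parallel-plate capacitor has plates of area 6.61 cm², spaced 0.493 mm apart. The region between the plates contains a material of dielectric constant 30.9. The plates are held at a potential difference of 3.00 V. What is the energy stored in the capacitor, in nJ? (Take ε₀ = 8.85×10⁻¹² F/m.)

U ≈ 1.65 nJ

A = 6.61 cm² = 6.61×10⁻⁴ m².
C = κε₀A/d = 30.9 × 8.85×10⁻¹² × 6.61×10⁻⁴ / 4.93×10⁻⁴ = 3.67×10⁻¹⁰ F.
U = ½CV² = ½ × 3.67×10⁻¹⁰ × (3.00)² = 1.65×10⁻⁹ J.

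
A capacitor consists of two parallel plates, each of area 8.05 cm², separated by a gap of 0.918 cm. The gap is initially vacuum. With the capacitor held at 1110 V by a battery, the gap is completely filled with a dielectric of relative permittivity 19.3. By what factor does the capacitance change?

C₂/C₁ ≈ 19.3

C = κε₀A/d scales with κ, so C₂/C₁ = κ = 19.3.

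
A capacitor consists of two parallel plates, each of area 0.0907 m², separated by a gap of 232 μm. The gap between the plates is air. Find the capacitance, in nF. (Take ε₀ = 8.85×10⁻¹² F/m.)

C = ε₀A/d = 8.85×10⁻¹² × 9.07×10⁻² / 2.32×10⁻⁴ = 3.46×10⁻⁹ F.

C ≈ 3.46 nF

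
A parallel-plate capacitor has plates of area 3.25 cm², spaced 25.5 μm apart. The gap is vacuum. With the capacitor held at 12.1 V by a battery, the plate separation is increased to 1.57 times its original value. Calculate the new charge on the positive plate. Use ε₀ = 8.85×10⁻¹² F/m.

A = 3.25 cm² = 3.25×10⁻⁴ m².
Initially C₁ = ε₀A/d = 8.85×10⁻¹² × 3.25×10⁻⁴ / 2.55×10⁻⁵ = 1.13×10⁻¹⁰ F.
Q₁ = 1.36×10⁻⁹ C.
Battery connected ⇒ V is held fixed. C₂ = 0.637 C₁ and Q = CV, so Q₂/Q₁ = C₂/C₁ = 0.637.
Q₂ = 0.637 × 1.36×10⁻⁹ = 8.69×10⁻¹⁰ C.

Q ≈ 0.869 nC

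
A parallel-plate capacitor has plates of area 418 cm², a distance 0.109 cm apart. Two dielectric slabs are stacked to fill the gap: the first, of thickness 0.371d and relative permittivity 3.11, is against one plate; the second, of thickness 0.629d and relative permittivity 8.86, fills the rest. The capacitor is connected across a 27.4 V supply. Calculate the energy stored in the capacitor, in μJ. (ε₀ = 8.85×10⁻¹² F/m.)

A = 418 cm² = 4.18×10⁻² m².
Stacked slabs ⇒ two capacitors in series, each with the full plate area.
C₁ = κ₁ε₀A/d₁ = 3.11 × 8.85×10⁻¹² × 4.18×10⁻² / 4.04×10⁻⁴ = 2.84×10⁻⁹ F.
C₂ = κ₂ε₀A/d₂ = 8.86 × 8.85×10⁻¹² × 4.18×10⁻² / 6.86×10⁻⁴ = 4.78×10⁻⁹ F.
C = (1/C₁ + 1/C₂)⁻¹ = 1.78×10⁻⁹ F.
U = ½CV² = ½ × 1.78×10⁻⁹ × (27.4)² = 6.70×10⁻⁷ J.

0.670 μJ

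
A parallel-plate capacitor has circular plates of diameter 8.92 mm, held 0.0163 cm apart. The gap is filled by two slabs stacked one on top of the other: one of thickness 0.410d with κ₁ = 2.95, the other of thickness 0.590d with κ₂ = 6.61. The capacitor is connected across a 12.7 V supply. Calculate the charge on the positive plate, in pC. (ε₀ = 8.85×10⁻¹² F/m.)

A = π(8.92/2 mm)² = 6.25×10⁻⁵ m².
Stacked slabs ⇒ two capacitors in series, each with the full plate area.
C₁ = κ₁ε₀A/d₁ = 2.95 × 8.85×10⁻¹² × 6.25×10⁻⁵ / 6.68×10⁻⁵ = 2.44×10⁻¹¹ F.
C₂ = κ₂ε₀A/d₂ = 6.61 × 8.85×10⁻¹² × 6.25×10⁻⁵ / 9.62×10⁻⁵ = 3.80×10⁻¹¹ F.
C = (1/C₁ + 1/C₂)⁻¹ = 1.49×10⁻¹¹ F.
Q = CV = 1.49×10⁻¹¹ × 12.7 = 1.89×10⁻¹⁰ C.

Q ≈ 189 pC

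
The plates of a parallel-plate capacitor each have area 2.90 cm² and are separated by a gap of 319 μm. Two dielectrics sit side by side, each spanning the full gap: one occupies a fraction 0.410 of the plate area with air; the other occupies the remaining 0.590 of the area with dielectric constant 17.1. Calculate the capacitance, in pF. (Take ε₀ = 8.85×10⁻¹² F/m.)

A = 2.90 cm² = 2.90×10⁻⁴ m².
Side-by-side slabs ⇒ two capacitors in parallel, each spanning the full gap.
C₁ = κ₁ε₀A₁/d = 1.00 × 8.85×10⁻¹² × 1.19×10⁻⁴ / 3.19×10⁻⁴ = 3.30×10⁻¹² F.
C₂ = κ₂ε₀A₂/d = 17.1 × 8.85×10⁻¹² × 1.71×10⁻⁴ / 3.19×10⁻⁴ = 8.12×10⁻¹¹ F.
C = C₁ + C₂ = 8.45×10⁻¹¹ F.

C ≈ 84.5 pF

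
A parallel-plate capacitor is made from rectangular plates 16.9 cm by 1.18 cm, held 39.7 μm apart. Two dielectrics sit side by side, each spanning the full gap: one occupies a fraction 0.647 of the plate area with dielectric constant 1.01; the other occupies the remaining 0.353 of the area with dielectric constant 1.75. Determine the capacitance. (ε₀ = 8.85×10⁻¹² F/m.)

C ≈ 0.565 nF

A = 16.9 × 1.18 cm² = 1.99×10⁻³ m².
Side-by-side slabs ⇒ two capacitors in parallel, each spanning the full gap.
C₁ = κ₁ε₀A₁/d = 1.01 × 8.85×10⁻¹² × 1.29×10⁻³ / 3.97×10⁻⁵ = 2.91×10⁻¹⁰ F.
C₂ = κ₂ε₀A₂/d = 1.75 × 8.85×10⁻¹² × 7.04×10⁻⁴ / 3.97×10⁻⁵ = 2.75×10⁻¹⁰ F.
C = C₁ + C₂ = 5.65×10⁻¹⁰ F.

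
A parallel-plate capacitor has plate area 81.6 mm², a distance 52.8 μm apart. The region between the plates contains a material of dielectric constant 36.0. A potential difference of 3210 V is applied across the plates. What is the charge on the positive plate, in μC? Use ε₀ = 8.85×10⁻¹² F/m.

Q ≈ 1.58 μC

A = 81.6 mm² = 8.16×10⁻⁵ m².
C = κε₀A/d = 36.0 × 8.85×10⁻¹² × 8.16×10⁻⁵ / 5.28×10⁻⁵ = 4.92×10⁻¹⁰ F.
Q = CV = 4.92×10⁻¹⁰ × 3210 = 1.58×10⁻⁶ C.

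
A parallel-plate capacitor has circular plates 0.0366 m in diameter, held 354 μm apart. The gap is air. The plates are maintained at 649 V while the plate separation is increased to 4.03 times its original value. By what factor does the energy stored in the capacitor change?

Battery connected ⇒ V is held fixed.
C₂ = 0.248 C₁ and U = ½CV², so U₂/U₁ = C₂/C₁ = 0.248.

0.248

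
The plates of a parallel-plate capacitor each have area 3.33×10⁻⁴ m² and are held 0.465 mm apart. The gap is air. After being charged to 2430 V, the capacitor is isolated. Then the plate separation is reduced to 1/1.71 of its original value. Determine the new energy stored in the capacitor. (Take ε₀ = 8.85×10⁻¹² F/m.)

Initially C₁ = ε₀A/d = 8.85×10⁻¹² × 3.33×10⁻⁴ / 4.65×10⁻⁴ = 6.34×10⁻¹² F.
U₁ = 1.87×10⁻⁵ J.
Isolated ⇒ Q is held fixed. C₂ = 1.71 C₁ and U = Q²/(2C), so U₂/U₁ = C₁/C₂ = 0.585.
U₂ = 0.585 × 1.87×10⁻⁵ = 1.09×10⁻⁵ J.

10.9 μJ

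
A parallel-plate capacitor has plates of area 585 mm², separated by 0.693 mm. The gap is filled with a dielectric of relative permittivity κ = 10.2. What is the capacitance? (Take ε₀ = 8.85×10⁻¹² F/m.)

A = 585 mm² = 5.85×10⁻⁴ m².
C = κε₀A/d = 10.2 × 8.85×10⁻¹² × 5.85×10⁻⁴ / 6.93×10⁻⁴ = 7.62×10⁻¹¹ F.

C ≈ 76.2 pF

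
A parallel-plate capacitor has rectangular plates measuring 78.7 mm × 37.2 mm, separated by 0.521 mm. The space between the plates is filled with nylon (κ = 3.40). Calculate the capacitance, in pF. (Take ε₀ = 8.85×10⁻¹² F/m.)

A = 78.7 × 37.2 mm² = 2.93×10⁻³ m².
C = κε₀A/d = 3.40 × 8.85×10⁻¹² × 2.93×10⁻³ / 5.21×10⁻⁴ = 1.69×10⁻¹⁰ F.

169 pF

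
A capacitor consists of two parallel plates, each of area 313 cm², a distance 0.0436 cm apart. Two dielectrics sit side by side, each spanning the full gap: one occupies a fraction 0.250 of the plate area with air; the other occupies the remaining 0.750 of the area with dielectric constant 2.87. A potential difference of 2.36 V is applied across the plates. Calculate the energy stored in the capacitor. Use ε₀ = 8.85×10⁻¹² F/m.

A = 313 cm² = 3.13×10⁻² m².
Side-by-side slabs ⇒ two capacitors in parallel, each spanning the full gap.
C₁ = κ₁ε₀A₁/d = 1.00 × 8.85×10⁻¹² × 7.83×10⁻³ / 4.36×10⁻⁴ = 1.59×10⁻¹⁰ F.
C₂ = κ₂ε₀A₂/d = 2.87 × 8.85×10⁻¹² × 2.35×10⁻² / 4.36×10⁻⁴ = 1.37×10⁻⁹ F.
C = C₁ + C₂ = 1.53×10⁻⁹ F.
U = ½CV² = ½ × 1.53×10⁻⁹ × (2.36)² = 4.25×10⁻⁹ J.

U ≈ 4.25 nJ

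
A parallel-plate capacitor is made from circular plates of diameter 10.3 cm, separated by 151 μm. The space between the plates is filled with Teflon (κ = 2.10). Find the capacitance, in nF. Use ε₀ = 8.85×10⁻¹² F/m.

A = π(10.3/2 cm)² = 8.33×10⁻³ m².
C = κε₀A/d = 2.10 × 8.85×10⁻¹² × 8.33×10⁻³ / 1.51×10⁻⁴ = 1.03×10⁻⁹ F.

1.03 nF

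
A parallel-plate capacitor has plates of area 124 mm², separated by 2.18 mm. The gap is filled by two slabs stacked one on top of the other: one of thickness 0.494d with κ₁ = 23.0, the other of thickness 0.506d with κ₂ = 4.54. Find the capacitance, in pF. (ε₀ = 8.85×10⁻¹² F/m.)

C ≈ 3.79 pF

A = 124 mm² = 1.24×10⁻⁴ m².
Stacked slabs ⇒ two capacitors in series, each with the full plate area.
C₁ = κ₁ε₀A/d₁ = 23.0 × 8.85×10⁻¹² × 1.24×10⁻⁴ / 1.08×10⁻³ = 2.34×10⁻¹¹ F.
C₂ = κ₂ε₀A/d₂ = 4.54 × 8.85×10⁻¹² × 1.24×10⁻⁴ / 1.10×10⁻³ = 4.52×10⁻¹² F.
C = (1/C₁ + 1/C₂)⁻¹ = 3.79×10⁻¹² F.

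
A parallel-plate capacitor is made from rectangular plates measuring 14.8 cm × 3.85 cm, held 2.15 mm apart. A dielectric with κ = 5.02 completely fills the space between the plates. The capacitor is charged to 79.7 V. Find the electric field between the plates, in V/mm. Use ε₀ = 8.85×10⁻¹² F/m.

E ≈ 37.1 V/mm

E = V/d = 79.7 / 2.15×10⁻³ = 3.71×10⁴ V/m.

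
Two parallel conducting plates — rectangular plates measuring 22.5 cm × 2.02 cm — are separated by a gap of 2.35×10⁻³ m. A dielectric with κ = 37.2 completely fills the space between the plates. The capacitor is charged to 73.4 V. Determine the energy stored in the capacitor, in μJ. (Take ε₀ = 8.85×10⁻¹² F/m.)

A = 22.5 × 2.02 cm² = 4.54×10⁻³ m².
C = κε₀A/d = 37.2 × 8.85×10⁻¹² × 4.54×10⁻³ / 2.35×10⁻³ = 6.37×10⁻¹⁰ F.
U = ½CV² = ½ × 6.37×10⁻¹⁰ × (73.4)² = 1.72×10⁻⁶ J.

U ≈ 1.72 μJ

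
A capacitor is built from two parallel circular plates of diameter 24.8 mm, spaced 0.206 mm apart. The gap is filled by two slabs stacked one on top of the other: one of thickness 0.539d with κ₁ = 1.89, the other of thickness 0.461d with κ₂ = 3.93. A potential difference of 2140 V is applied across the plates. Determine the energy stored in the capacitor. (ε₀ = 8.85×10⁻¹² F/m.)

A = π(24.8/2 mm)² = 4.83×10⁻⁴ m².
Stacked slabs ⇒ two capacitors in series, each with the full plate area.
C₁ = κ₁ε₀A/d₁ = 1.89 × 8.85×10⁻¹² × 4.83×10⁻⁴ / 1.11×10⁻⁴ = 7.28×10⁻¹¹ F.
C₂ = κ₂ε₀A/d₂ = 3.93 × 8.85×10⁻¹² × 4.83×10⁻⁴ / 9.50×10⁻⁵ = 1.77×10⁻¹⁰ F.
C = (1/C₁ + 1/C₂)⁻¹ = 5.16×10⁻¹¹ F.
U = ½CV² = ½ × 5.16×10⁻¹¹ × (2140)² = 1.18×10⁻⁴ J.

U ≈ 118 μJ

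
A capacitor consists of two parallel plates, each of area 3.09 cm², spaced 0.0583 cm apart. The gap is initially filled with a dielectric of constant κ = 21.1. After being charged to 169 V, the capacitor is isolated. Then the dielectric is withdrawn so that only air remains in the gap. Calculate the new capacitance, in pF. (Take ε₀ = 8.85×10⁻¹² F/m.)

A = 3.09 cm² = 3.09×10⁻⁴ m².
Initially C₁ = κε₀A/d = 21.1 × 8.85×10⁻¹² × 3.09×10⁻⁴ / 5.83×10⁻⁴ = 9.90×10⁻¹¹ F.
C = κε₀A/d scales with κ, so C₂/C₁ = 1/κ = 1/21.1 = 0.0474.
C₂ = 0.0474 × 9.90×10⁻¹¹ = 4.69×10⁻¹² F.

4.69 pF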